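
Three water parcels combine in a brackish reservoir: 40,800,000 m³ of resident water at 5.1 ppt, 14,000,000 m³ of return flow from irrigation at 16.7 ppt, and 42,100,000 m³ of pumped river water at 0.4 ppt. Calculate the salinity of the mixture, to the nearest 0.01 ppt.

Conserving salt mass:
salt = 40,800,000×5.1 + 14,000,000×16.7 + 42,100,000×0.4 = 208,080,000 + 233,800,000 + 16,840,000 = 458,720,000
volume = 40,800,000 + 14,000,000 + 42,100,000 = 96,900,000 m³
S = 458,720,000 / 96,900,000 = 4.734 ppt

4.73 ppt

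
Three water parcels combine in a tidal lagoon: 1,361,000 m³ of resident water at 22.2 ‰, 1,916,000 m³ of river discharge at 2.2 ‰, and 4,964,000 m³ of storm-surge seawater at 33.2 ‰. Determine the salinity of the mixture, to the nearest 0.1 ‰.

24.2 ‰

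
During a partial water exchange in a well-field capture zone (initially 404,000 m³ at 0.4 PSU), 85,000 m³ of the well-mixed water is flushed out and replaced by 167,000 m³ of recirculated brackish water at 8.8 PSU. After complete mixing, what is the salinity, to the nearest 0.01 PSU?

Remaining after removal: 319,000 m³ at 0.4 PSU (salt = 127,600)
After addition: salt = 127,600 + 167,000×8.8 = 1,597,200; volume = 486,000 m³
S = 1,597,200 / 486,000 = 3.2864 PSU

3.29 PSU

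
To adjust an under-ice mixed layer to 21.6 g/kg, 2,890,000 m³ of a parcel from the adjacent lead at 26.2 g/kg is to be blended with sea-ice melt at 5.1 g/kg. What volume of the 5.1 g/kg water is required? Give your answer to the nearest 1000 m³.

Salt balance: 2,890,000×26.2 + V×5.1 = (2,890,000+V)×21.6
75,718,000 + 5.1V = 62,424,000 + 21.6V
13,294,000 = 16.5V
V = 805,696.97 m³

806000 m³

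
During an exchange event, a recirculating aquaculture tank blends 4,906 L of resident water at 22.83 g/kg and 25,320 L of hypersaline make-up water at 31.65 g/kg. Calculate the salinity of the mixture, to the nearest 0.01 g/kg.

Total salt / total volume:
salt = 4,906×22.83 + 25,320×31.65 = 112,003.98 + 801,378 = 913,381.98
volume = 4,906 + 25,320 = 30,226 L
S = 913,381.98 / 30,226 = 30.2184 g/kg

30.22 g/kg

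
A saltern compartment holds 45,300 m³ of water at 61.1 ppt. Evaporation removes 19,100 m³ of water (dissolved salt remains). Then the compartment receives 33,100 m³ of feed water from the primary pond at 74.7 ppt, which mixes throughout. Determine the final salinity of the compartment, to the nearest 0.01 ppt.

88.37 ppt

After evaporation: salt = 45,300×61.1 = 2,767,830; volume = 45,300 − 19,100 = 26,200 m³
After mixing: salt = 2,767,830 + 33,100×74.7 = 5,240,400; volume = 26,200 + 33,100 = 59,300 m³
S = 5,240,400 / 59,300 = 88.371 ppt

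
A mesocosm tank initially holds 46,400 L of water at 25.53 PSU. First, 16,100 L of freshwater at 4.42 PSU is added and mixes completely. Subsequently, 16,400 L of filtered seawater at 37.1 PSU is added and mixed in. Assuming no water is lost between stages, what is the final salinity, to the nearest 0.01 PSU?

23.63 PSU

Weighted by volume,
Initial salt = 46,400×25.53 = 1,184,592
After stage 1: salt = 1,184,592 + 16,100×4.42 = 1,255,754; volume = 62,500 L; S = 20.092 PSU
After stage 2: salt = 1,255,754 + 16,400×37.1 = 1,864,194; volume = 78,900 L
S = 1,864,194 / 78,900 = 23.6273 PSU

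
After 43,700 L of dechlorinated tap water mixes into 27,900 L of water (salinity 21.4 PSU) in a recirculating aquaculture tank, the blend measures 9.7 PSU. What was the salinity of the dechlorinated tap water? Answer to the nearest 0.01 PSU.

2.23 PSU

Salt balance: 27,900×21.4 + 43,700×S = 71,600×9.7
597,060 + 43,700·S = 694,520
S = (694,520 − 597,060) / 43,700 = 2.2302 PSU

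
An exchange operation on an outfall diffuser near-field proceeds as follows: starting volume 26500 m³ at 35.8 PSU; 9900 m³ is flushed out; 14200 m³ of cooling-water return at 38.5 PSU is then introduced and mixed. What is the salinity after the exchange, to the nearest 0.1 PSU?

Remaining after removal: 16,600 m³ at 35.8 PSU (salt = 594,280)
After addition: salt = 594,280 + 14,200×38.5 = 1,140,980; volume = 30,800 m³
S = 1,140,980 / 30,800 = 37.0448 PSU

37.0 PSU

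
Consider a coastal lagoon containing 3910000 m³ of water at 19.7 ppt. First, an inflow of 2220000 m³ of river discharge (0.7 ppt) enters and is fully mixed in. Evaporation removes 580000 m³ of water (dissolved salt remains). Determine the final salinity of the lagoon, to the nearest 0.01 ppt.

After mixing: salt = 3,910,000×19.7 + 2,220,000×0.7 = 78,581,000; volume = 6,130,000 m³
After evaporation: salt unchanged = 78,581,000; volume = 6,130,000 − 580,000 = 5,550,000 m³
S = 78,581,000 / 5,550,000 = 14.1587 ppt

14.16 ppt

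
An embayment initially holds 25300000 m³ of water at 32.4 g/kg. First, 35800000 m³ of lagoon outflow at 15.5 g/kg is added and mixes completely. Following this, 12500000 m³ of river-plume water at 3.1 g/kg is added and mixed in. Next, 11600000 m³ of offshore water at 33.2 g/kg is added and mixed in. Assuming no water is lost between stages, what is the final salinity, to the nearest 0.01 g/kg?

21.11 g/kg

Weighted by volume,
Initial salt = 25,300,000×32.4 = 819,720,000
After stage 1: salt = 819,720,000 + 35,800,000×15.5 = 1,374,620,000; volume = 61,100,000 m³; S = 22.498 g/kg
After stage 2: salt = 1,374,620,000 + 12,500,000×3.1 = 1,413,370,000; volume = 73,600,000 m³; S = 19.203 g/kg
After stage 3: salt = 1,413,370,000 + 11,600,000×33.2 = 1,798,490,000; volume = 85,200,000 m³
S = 1,798,490,000 / 85,200,000 = 21.109 g/kg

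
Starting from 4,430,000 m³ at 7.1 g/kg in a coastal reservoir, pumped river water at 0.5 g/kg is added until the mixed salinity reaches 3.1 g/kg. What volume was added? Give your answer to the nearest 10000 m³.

6820000 m³

Salt balance: 4,430,000×7.1 + V×0.5 = (4,430,000+V)×3.1
31,453,000 + 0.5V = 13,733,000 + 3.1V
17,720,000 = 2.6V
V = 6,815,384.62 m³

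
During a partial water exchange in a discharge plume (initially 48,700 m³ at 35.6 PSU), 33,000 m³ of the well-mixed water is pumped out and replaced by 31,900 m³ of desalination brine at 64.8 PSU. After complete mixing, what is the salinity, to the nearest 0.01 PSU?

55.17 PSU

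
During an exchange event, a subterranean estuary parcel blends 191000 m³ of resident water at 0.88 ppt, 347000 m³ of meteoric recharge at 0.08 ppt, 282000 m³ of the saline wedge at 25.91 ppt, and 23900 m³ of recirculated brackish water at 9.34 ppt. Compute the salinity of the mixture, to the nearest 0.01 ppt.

Total salt / total volume:
salt = 191,000×0.88 + 347,000×0.08 + 282,000×25.91 + 23,900×9.34 = 168,080 + 27,760 + 7,306,620 + 223,226 = 7,725,686
volume = 191,000 + 347,000 + 282,000 + 23,900 = 843,900 m³
S = 7,725,686 / 843,900 = 9.1547 ppt

9.15 ppt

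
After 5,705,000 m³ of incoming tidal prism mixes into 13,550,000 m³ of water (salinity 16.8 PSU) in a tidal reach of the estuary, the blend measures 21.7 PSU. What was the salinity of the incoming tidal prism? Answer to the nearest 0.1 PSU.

33.3 PSU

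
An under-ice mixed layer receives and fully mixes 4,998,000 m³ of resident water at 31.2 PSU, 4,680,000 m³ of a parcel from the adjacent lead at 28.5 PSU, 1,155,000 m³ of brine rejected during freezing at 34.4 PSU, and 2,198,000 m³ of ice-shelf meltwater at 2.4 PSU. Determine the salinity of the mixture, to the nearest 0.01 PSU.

25.66 PSU

Salt balance:
salt = 4,998,000×31.2 + 4,680,000×28.5 + 1,155,000×34.4 + 2,198,000×2.4 = 155,937,600 + 133,380,000 + 39,732,000 + 5,275,200 = 334,324,800
volume = 4,998,000 + 4,680,000 + 1,155,000 + 2,198,000 = 13,031,000 m³
S = 334,324,800 / 13,031,000 = 25.6561 PSU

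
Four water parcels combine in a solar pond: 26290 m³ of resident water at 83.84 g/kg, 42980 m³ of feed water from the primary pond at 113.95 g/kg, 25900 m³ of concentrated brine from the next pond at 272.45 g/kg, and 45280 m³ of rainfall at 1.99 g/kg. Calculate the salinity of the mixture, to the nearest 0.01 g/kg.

Salt balance:
salt = 26,290×83.84 + 42,980×113.95 + 25,900×272.45 + 45,280×1.99 = 2,204,153.6 + 4,897,571 + 7,056,455 + 90,107.2 = 14,248,286.8
volume = 26,290 + 42,980 + 25,900 + 45,280 = 140,450 m³
S = 14,248,286.8 / 140,450 = 101.4474 g/kg

101.45 g/kg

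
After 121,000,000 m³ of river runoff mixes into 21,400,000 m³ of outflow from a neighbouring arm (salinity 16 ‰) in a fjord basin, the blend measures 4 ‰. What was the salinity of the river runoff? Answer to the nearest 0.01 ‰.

1.88 ‰

Salt balance: 21,400,000×16 + 121,000,000×S = 142,400,000×4
342,400,000 + 121,000,000·S = 569,600,000
S = (569,600,000 − 342,400,000) / 121,000,000 = 1.8777 ‰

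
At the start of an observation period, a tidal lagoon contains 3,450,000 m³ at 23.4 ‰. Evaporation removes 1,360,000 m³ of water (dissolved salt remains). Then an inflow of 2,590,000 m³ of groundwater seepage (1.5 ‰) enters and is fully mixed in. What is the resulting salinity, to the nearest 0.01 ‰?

18.08 ‰

After evaporation: salt = 3,450,000×23.4 = 80,730,000; volume = 3,450,000 − 1,360,000 = 2,090,000 m³
After mixing: salt = 80,730,000 + 2,590,000×1.5 = 84,615,000; volume = 2,090,000 + 2,590,000 = 4,680,000 m³
S = 84,615,000 / 4,680,000 = 18.0801 ‰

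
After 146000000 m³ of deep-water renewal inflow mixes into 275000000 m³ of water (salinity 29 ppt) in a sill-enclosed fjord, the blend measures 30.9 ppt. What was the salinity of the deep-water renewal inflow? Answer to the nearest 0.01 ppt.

Salt balance: 275,000,000×29 + 146,000,000×S = 421,000,000×30.9
7,975,000,000 + 146,000,000·S = 13,008,900,000
S = (13,008,900,000 − 7,975,000,000) / 146,000,000 = 34.4788 ppt

34.48 ppt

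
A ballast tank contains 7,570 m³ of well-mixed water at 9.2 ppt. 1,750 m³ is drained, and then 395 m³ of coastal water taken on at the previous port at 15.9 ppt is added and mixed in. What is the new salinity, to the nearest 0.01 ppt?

Remaining after removal: 5,820 m³ at 9.2 ppt (salt = 53,544)
After addition: salt = 53,544 + 395×15.9 = 59,824.5; volume = 6,215 m³
S = 59,824.5 / 6,215 = 9.6258 ppt

9.63 ppt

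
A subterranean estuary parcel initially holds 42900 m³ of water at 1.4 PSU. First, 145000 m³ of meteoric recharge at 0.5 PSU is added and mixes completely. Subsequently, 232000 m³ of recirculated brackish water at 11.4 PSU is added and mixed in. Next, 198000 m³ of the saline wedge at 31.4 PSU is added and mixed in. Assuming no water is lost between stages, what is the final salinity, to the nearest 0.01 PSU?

14.56 PSU

Conserving salt mass:
Initial salt = 42,900×1.4 = 60,060
After stage 1: salt = 60,060 + 145,000×0.5 = 132,560; volume = 187,900 m³; S = 0.705 PSU
After stage 2: salt = 132,560 + 232,000×11.4 = 2,777,360; volume = 419,900 m³; S = 6.614 PSU
After stage 3: salt = 2,777,360 + 198,000×31.4 = 8,994,560; volume = 617,900 m³
S = 8,994,560 / 617,900 = 14.5567 PSU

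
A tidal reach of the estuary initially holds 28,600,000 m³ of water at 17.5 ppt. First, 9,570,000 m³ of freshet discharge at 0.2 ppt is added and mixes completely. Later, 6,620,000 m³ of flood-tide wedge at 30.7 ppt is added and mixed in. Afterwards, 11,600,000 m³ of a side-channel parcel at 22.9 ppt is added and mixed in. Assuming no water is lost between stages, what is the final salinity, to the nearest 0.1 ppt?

Weighted by volume,
Initial salt = 28,600,000×17.5 = 500,500,000
After stage 1: salt = 500,500,000 + 9,570,000×0.2 = 502,414,000; volume = 38,170,000 m³; S = 13.163 ppt
After stage 2: salt = 502,414,000 + 6,620,000×30.7 = 705,648,000; volume = 44,790,000 m³; S = 15.755 ppt
After stage 3: salt = 705,648,000 + 11,600,000×22.9 = 971,288,000; volume = 56,390,000 m³
S = 971,288,000 / 56,390,000 = 17.2245 ppt

17.2 ppt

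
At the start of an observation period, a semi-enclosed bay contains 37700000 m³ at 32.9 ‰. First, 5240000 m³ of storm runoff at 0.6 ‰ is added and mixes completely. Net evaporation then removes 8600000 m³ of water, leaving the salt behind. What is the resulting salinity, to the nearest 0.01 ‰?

After mixing: salt = 37,700,000×32.9 + 5,240,000×0.6 = 1,243,474,000; volume = 42,940,000 m³
After evaporation: salt unchanged = 1,243,474,000; volume = 42,940,000 − 8,600,000 = 34,340,000 m³
S = 1,243,474,000 / 34,340,000 = 36.2107 ‰

36.21 ‰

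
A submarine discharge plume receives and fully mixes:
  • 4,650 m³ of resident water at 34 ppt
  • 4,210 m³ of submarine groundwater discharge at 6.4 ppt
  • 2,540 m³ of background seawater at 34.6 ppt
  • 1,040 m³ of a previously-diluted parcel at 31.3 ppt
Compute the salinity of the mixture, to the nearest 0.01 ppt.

24.56 ppt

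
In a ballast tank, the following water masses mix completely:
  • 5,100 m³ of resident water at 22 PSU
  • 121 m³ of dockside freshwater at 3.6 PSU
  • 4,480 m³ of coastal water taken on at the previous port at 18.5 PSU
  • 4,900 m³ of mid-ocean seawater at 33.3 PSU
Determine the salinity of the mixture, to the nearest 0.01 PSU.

Conserving salt mass:
salt = 5,100×22 + 121×3.6 + 4,480×18.5 + 4,900×33.3 = 112,200 + 435.6 + 82,880 + 163,170 = 358,685.6
volume = 5,100 + 121 + 4,480 + 4,900 = 14,601 m³
S = 358,685.6 / 14,601 = 24.5658 PSU

24.57 PSU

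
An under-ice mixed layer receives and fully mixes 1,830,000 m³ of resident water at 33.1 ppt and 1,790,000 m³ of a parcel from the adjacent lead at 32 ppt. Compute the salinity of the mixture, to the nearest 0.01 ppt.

32.56 ppt

Salt balance:
salt = 1,830,000×33.1 + 1,790,000×32 = 60,573,000 + 57,280,000 = 117,853,000
volume = 1,830,000 + 1,790,000 = 3,620,000 m³
S = 117,853,000 / 3,620,000 = 32.5561 ppt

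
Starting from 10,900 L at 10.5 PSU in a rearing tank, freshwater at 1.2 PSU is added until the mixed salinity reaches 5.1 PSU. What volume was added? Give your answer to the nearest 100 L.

Salt balance: 10,900×10.5 + V×1.2 = (10,900+V)×5.1
114,450 + 1.2V = 55,590 + 5.1V
58,860 = 3.9V
V = 15,092.31 L

15100 L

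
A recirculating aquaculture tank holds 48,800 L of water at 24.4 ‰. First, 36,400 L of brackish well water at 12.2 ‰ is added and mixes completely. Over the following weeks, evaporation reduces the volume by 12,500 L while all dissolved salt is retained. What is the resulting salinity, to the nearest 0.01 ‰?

After mixing: salt = 48,800×24.4 + 36,400×12.2 = 1,634,800; volume = 85,200 L
After evaporation: salt unchanged = 1,634,800; volume = 85,200 − 12,500 = 72,700 L
S = 1,634,800 / 72,700 = 22.4869 ‰

22.49 ‰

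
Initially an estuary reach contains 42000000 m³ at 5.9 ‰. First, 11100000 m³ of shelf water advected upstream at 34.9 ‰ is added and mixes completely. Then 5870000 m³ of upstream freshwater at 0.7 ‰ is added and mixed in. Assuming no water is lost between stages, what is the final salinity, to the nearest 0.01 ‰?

Salt balance:
Initial salt = 42,000,000×5.9 = 247,800,000
After stage 1: salt = 247,800,000 + 11,100,000×34.9 = 635,190,000; volume = 53,100,000 m³; S = 11.962 ‰
After stage 2: salt = 635,190,000 + 5,870,000×0.7 = 639,299,000; volume = 58,970,000 m³
S = 639,299,000 / 58,970,000 = 10.8411 ‰

10.84 ‰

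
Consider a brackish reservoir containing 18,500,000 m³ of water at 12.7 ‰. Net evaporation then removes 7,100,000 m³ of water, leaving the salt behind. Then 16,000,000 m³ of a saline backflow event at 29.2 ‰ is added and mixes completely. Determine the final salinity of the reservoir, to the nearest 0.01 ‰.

25.63 ‰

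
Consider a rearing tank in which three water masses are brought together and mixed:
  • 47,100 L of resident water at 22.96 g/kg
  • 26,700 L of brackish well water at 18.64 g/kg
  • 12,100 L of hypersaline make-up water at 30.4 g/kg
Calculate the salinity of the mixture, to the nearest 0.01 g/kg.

Conserving salt mass:
salt = 47,100×22.96 + 26,700×18.64 + 12,100×30.4 = 1,081,416 + 497,688 + 367,840 = 1,946,944
volume = 47,100 + 26,700 + 12,100 = 85,900 L
S = 1,946,944 / 85,900 = 22.6652 g/kg

22.67 g/kg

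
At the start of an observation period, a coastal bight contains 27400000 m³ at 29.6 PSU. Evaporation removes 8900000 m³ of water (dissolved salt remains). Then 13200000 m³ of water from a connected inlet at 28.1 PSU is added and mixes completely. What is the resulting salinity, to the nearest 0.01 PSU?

After evaporation: salt = 27,400,000×29.6 = 811,040,000; volume = 27,400,000 − 8,900,000 = 18,500,000 m³
After mixing: salt = 811,040,000 + 13,200,000×28.1 = 1,181,960,000; volume = 18,500,000 + 13,200,000 = 31,700,000 m³
S = 1,181,960,000 / 31,700,000 = 37.2858 PSU

37.29 PSU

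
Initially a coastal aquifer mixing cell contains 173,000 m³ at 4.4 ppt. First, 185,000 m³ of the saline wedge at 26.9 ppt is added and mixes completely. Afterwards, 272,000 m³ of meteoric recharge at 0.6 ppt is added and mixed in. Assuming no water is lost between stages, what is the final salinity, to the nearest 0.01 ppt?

Salt balance:
Initial salt = 173,000×4.4 = 761,200
After stage 1: salt = 761,200 + 185,000×26.9 = 5,737,700; volume = 358,000 m³; S = 16.027 ppt
After stage 2: salt = 5,737,700 + 272,000×0.6 = 5,900,900; volume = 630,000 m³
S = 5,900,900 / 630,000 = 9.3665 ppt

9.37 ppt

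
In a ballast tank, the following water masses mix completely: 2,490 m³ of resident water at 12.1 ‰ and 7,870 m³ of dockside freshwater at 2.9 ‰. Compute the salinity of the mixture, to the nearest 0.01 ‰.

5.11 ‰

By conservation of dissolved salt,
salt = 2,490×12.1 + 7,870×2.9 = 30,129 + 22,823 = 52,952
volume = 2,490 + 7,870 = 10,360 m³
S = 52,952 / 10,360 = 5.1112 ‰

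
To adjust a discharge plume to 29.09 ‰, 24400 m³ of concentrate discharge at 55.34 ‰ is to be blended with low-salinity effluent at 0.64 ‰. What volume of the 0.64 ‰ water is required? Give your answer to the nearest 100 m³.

22500 m³

Salt balance: 24,400×55.34 + V×0.64 = (24,400+V)×29.09
1,350,296 + 0.64V = 709,796 + 29.09V
640,500 = 28.45V
V = 22,513.18 m³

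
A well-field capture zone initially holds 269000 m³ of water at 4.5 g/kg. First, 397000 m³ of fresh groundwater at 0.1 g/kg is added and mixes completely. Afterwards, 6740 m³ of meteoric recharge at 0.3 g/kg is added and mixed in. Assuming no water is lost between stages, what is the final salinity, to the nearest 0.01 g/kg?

Total salt / total volume:
Initial salt = 269,000×4.5 = 1,210,500
After stage 1: salt = 1,210,500 + 397,000×0.1 = 1,250,200; volume = 666,000 m³; S = 1.877 g/kg
After stage 2: salt = 1,250,200 + 6,740×0.3 = 1,252,222; volume = 672,740 m³
S = 1,252,222 / 672,740 = 1.8614 g/kg

1.86 g/kg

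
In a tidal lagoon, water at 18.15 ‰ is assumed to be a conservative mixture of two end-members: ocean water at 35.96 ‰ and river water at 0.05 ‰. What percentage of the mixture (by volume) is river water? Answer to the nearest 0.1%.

Let f be the freshwater fraction. Salt balance per unit volume:
f×0.05 + (1−f)×35.96 = 18.15
f = (35.96 − 18.15) / (35.96 − 0.05) = 17.81/35.91 = 0.496

49.6%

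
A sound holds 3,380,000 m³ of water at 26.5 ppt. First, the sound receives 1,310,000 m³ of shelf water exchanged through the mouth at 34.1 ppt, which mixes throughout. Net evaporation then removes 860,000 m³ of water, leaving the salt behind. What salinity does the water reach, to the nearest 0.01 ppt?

After mixing: salt = 3,380,000×26.5 + 1,310,000×34.1 = 134,241,000; volume = 4,690,000 m³
After evaporation: salt unchanged = 134,241,000; volume = 4,690,000 − 860,000 = 3,830,000 m³
S = 134,241,000 / 3,830,000 = 35.0499 ppt

35.05 ppt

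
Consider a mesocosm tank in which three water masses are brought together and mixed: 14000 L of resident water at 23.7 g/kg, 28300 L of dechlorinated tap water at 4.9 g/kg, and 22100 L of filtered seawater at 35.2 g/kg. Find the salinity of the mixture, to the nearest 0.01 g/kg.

Conserving salt mass:
salt = 14,000×23.7 + 28,300×4.9 + 22,100×35.2 = 331,800 + 138,670 + 777,920 = 1,248,390
volume = 14,000 + 28,300 + 22,100 = 64,400 L
S = 1,248,390 / 64,400 = 19.3849 g/kg

19.38 g/kg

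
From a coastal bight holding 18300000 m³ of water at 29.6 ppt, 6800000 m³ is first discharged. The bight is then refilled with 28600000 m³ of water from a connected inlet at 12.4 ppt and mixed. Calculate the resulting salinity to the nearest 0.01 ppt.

17.33 ppt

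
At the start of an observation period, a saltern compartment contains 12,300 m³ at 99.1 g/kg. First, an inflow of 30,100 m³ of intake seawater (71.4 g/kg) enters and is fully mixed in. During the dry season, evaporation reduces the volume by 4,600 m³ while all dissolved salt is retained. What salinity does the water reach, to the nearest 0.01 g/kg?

After mixing: salt = 12,300×99.1 + 30,100×71.4 = 3,368,070; volume = 42,400 m³
After evaporation: salt unchanged = 3,368,070; volume = 42,400 − 4,600 = 37,800 m³
S = 3,368,070 / 37,800 = 89.1024 g/kg

89.10 g/kg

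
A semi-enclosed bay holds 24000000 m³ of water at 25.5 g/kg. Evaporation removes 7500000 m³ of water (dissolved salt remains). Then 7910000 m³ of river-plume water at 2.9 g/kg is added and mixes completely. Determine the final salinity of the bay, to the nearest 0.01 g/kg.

26.01 g/kg

After evaporation: salt = 24,000,000×25.5 = 612,000,000; volume = 24,000,000 − 7,500,000 = 16,500,000 m³
After mixing: salt = 612,000,000 + 7,910,000×2.9 = 634,939,000; volume = 16,500,000 + 7,910,000 = 24,410,000 m³
S = 634,939,000 / 24,410,000 = 26.0114 g/kg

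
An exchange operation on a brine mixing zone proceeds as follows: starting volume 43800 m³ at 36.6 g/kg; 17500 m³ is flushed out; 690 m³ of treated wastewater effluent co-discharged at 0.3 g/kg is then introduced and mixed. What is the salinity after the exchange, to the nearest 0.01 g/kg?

Remaining after removal: 26,300 m³ at 36.6 g/kg (salt = 962,580)
After addition: salt = 962,580 + 690×0.3 = 962,787; volume = 26,990 m³
S = 962,787 / 26,990 = 35.672 g/kg

35.67 g/kg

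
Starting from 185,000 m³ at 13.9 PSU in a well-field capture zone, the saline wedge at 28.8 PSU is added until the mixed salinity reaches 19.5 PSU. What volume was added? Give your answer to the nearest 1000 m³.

Salt balance: 185,000×13.9 + V×28.8 = (185,000+V)×19.5
2,571,500 + 28.8V = 3,607,500 + 19.5V
1,036,000 = 9.3V
V = 111,397.85 m³

111000 m³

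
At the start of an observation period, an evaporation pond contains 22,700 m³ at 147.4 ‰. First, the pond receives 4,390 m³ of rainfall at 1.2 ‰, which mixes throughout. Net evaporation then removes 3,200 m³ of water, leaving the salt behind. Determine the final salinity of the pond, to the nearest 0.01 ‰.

140.28 ‰

After mixing: salt = 22,700×147.4 + 4,390×1.2 = 3,351,248; volume = 27,090 m³
After evaporation: salt unchanged = 3,351,248; volume = 27,090 − 3,200 = 23,890 m³
S = 3,351,248 / 23,890 = 140.2783 ‰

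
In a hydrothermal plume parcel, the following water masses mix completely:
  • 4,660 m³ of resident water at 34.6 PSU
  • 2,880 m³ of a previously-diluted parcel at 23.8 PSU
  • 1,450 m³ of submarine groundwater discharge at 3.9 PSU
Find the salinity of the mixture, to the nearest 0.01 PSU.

26.19 PSU

Total salt / total volume:
salt = 4,660×34.6 + 2,880×23.8 + 1,450×3.9 = 161,236 + 68,544 + 5,655 = 235,435
volume = 4,660 + 2,880 + 1,450 = 8,990 m³
S = 235,435 / 8,990 = 26.1885 PSU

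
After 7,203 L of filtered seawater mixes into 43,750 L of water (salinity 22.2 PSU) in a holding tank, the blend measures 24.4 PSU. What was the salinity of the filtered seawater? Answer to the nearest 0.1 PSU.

37.8 PSU

Salt balance: 43,750×22.2 + 7,203×S = 50,953×24.4
971,250 + 7,203·S = 1,243,253.2
S = (1,243,253.2 − 971,250) / 7,203 = 37.7625 PSU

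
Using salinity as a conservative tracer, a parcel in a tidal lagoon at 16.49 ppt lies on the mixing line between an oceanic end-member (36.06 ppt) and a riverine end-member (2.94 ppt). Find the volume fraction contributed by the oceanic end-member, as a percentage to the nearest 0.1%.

Let g be the oceanic fraction. Salt balance per unit volume:
g×36.06 + (1−g)×2.94 = 16.49
g = (16.49 − 2.94) / (36.06 − 2.94) = 13.55/33.12 = 0.4091

40.9%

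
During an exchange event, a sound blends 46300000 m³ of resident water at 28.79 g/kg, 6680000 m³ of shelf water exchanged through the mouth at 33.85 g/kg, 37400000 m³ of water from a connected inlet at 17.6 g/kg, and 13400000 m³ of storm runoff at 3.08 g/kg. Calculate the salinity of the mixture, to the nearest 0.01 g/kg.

Mass of salt is conserved:
salt = 46,300,000×28.79 + 6,680,000×33.85 + 37,400,000×17.6 + 13,400,000×3.08 = 1,332,977,000 + 226,118,000 + 658,240,000 + 41,272,000 = 2,258,607,000
volume = 46,300,000 + 6,680,000 + 37,400,000 + 13,400,000 = 103,780,000 m³
S = 2,258,607,000 / 103,780,000 = 21.7634 g/kg

21.76 g/kg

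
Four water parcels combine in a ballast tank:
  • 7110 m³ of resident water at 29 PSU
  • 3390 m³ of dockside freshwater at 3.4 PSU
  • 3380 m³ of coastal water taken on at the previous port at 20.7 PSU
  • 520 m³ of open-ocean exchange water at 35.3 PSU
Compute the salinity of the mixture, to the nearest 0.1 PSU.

By conservation of dissolved salt,
salt = 7,110×29 + 3,390×3.4 + 3,380×20.7 + 520×35.3 = 206,190 + 11,526 + 69,966 + 18,356 = 306,038
volume = 7,110 + 3,390 + 3,380 + 520 = 14,400 m³
S = 306,038 / 14,400 = 21.253 PSU

21.3 PSU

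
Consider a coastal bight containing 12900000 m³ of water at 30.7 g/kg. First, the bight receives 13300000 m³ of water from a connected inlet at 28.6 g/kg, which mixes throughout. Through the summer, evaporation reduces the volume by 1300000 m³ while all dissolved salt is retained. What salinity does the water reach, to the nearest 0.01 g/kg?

31.18 g/kg

After mixing: salt = 12,900,000×30.7 + 13,300,000×28.6 = 776,410,000; volume = 26,200,000 m³
After evaporation: salt unchanged = 776,410,000; volume = 26,200,000 − 1,300,000 = 24,900,000 m³
S = 776,410,000 / 24,900,000 = 31.1811 g/kg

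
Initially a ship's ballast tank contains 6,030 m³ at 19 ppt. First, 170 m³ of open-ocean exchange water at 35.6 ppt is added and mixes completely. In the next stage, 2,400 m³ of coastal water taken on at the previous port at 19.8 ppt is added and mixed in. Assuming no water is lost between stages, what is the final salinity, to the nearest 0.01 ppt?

By conservation of dissolved salt,
Initial salt = 6,030×19 = 114,570
After stage 1: salt = 114,570 + 170×35.6 = 120,622; volume = 6,200 m³; S = 19.455 ppt
After stage 2: salt = 120,622 + 2,400×19.8 = 168,142; volume = 8,600 m³
S = 168,142 / 8,600 = 19.5514 ppt

19.55 ppt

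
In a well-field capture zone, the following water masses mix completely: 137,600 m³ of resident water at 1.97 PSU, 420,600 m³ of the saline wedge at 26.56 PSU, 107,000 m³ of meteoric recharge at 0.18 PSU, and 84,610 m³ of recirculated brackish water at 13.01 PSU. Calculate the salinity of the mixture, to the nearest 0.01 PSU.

16.75 PSU

Conserving salt mass:
salt = 137,600×1.97 + 420,600×26.56 + 107,000×0.18 + 84,610×13.01 = 271,072 + 11,171,136 + 19,260 + 1,100,776.1 = 12,562,244.1
volume = 137,600 + 420,600 + 107,000 + 84,610 = 749,810 m³
S = 12,562,244.1 / 749,810 = 16.7539 PSU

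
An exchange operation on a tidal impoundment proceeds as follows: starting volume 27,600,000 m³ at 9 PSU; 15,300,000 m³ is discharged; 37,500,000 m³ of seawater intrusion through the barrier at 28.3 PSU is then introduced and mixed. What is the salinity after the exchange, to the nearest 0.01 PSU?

23.53 PSU

Remaining after removal: 12,300,000 m³ at 9 PSU (salt = 110,700,000)
After addition: salt = 110,700,000 + 37,500,000×28.3 = 1,171,950,000; volume = 49,800,000 m³
S = 1,171,950,000 / 49,800,000 = 23.5331 PSU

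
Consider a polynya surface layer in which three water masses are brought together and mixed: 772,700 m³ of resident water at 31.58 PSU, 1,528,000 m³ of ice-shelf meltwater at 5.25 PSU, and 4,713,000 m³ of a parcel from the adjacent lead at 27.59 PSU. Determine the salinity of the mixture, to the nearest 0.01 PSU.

Weighted by volume,
salt = 772,700×31.58 + 1,528,000×5.25 + 4,713,000×27.59 = 24,401,866 + 8,022,000 + 130,031,670 = 162,455,536
volume = 772,700 + 1,528,000 + 4,713,000 = 7,013,700 m³
S = 162,455,536 / 7,013,700 = 23.1626 PSU

23.16 PSU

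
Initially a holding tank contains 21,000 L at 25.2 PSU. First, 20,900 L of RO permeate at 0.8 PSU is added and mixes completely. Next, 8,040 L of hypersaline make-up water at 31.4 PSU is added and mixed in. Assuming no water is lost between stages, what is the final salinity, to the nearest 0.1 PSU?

Salt balance:
Initial salt = 21,000×25.2 = 529,200
After stage 1: salt = 529,200 + 20,900×0.8 = 545,920; volume = 41,900 L; S = 13.029 PSU
After stage 2: salt = 545,920 + 8,040×31.4 = 798,376; volume = 49,940 L
S = 798,376 / 49,940 = 15.9867 PSU

16.0 PSU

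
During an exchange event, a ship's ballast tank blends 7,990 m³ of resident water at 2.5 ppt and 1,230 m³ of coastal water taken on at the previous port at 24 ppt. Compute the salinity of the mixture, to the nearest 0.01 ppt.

Total salt / total volume:
salt = 7,990×2.5 + 1,230×24 = 19,975 + 29,520 = 49,495
volume = 7,990 + 1,230 = 9,220 m³
S = 49,495 / 9,220 = 5.3682 ppt

5.37 ppt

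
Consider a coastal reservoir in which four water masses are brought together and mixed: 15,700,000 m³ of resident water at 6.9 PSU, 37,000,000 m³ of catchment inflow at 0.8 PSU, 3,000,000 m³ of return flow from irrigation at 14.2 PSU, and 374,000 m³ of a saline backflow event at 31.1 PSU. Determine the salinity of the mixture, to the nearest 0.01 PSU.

Conserving salt mass:
salt = 15,700,000×6.9 + 37,000,000×0.8 + 3,000,000×14.2 + 374,000×31.1 = 108,330,000 + 29,600,000 + 42,600,000 + 11,631,400 = 192,161,400
volume = 15,700,000 + 37,000,000 + 3,000,000 + 374,000 = 56,074,000 m³
S = 192,161,400 / 56,074,000 = 3.4269 PSU

3.43 PSU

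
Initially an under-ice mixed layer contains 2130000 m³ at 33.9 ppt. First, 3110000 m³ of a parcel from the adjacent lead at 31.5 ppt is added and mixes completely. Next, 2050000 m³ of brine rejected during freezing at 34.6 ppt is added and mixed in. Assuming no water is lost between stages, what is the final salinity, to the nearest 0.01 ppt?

33.07 ppt

Total salt / total volume:
Initial salt = 2,130,000×33.9 = 72,207,000
After stage 1: salt = 72,207,000 + 3,110,000×31.5 = 170,172,000; volume = 5,240,000 m³; S = 32.476 ppt
After stage 2: salt = 170,172,000 + 2,050,000×34.6 = 241,102,000; volume = 7,290,000 m³
S = 241,102,000 / 7,290,000 = 33.073 ppt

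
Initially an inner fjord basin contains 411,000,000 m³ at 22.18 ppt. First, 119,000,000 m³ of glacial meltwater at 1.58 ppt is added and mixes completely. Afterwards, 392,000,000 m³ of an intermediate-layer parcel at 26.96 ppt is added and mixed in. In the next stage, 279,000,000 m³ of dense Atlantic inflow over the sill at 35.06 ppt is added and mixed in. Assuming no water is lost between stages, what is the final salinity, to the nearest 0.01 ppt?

24.69 ppt

Total salt / total volume:
Initial salt = 411,000,000×22.18 = 9,115,980,000
After stage 1: salt = 9,115,980,000 + 119,000,000×1.58 = 9,304,000,000; volume = 530,000,000 m³; S = 17.555 ppt
After stage 2: salt = 9,304,000,000 + 392,000,000×26.96 = 19,872,320,000; volume = 922,000,000 m³; S = 21.553 ppt
After stage 3: salt = 19,872,320,000 + 279,000,000×35.06 = 29,654,060,000; volume = 1,201,000,000 m³
S = 29,654,060,000 / 1,201,000,000 = 24.6911 ppt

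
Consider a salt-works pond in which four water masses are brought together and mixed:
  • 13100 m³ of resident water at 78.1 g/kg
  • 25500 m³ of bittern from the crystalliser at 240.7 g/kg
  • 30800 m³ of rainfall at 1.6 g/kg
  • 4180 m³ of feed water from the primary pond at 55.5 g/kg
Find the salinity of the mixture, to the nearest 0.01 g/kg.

101.14 g/kg

Weighted by volume,
salt = 13,100×78.1 + 25,500×240.7 + 30,800×1.6 + 4,180×55.5 = 1,023,110 + 6,137,850 + 49,280 + 231,990 = 7,442,230
volume = 13,100 + 25,500 + 30,800 + 4,180 = 73,580 m³
S = 7,442,230 / 73,580 = 101.1447 g/kg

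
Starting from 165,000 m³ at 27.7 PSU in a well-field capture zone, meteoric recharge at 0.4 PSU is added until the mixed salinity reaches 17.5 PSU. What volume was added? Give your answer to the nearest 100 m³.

Salt balance: 165,000×27.7 + V×0.4 = (165,000+V)×17.5
4,570,500 + 0.4V = 2,887,500 + 17.5V
1,683,000 = 17.1V
V = 98,421.05 m³

98400 m³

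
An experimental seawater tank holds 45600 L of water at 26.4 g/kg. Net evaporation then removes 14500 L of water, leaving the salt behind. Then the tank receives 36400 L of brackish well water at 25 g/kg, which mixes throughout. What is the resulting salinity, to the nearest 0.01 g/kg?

31.32 g/kg

After evaporation: salt = 45,600×26.4 = 1,203,840; volume = 45,600 − 14,500 = 31,100 L
After mixing: salt = 1,203,840 + 36,400×25 = 2,113,840; volume = 31,100 + 36,400 = 67,500 L
S = 2,113,840 / 67,500 = 31.3161 g/kg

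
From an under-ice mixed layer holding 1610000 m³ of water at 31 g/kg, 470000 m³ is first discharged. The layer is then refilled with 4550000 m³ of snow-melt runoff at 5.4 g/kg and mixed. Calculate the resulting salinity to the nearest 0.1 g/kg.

10.5 g/kg

Remaining after removal: 1,140,000 m³ at 31 g/kg (salt = 35,340,000)
After addition: salt = 35,340,000 + 4,550,000×5.4 = 59,910,000; volume = 5,690,000 m³
S = 59,910,000 / 5,690,000 = 10.529 g/kg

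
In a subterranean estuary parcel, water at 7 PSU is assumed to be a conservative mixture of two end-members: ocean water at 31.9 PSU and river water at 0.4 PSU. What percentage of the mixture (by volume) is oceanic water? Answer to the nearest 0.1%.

21.0%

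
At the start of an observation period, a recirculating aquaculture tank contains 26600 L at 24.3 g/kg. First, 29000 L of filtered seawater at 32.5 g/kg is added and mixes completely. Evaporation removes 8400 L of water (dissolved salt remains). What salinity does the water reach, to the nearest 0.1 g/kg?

33.7 g/kg

After mixing: salt = 26,600×24.3 + 29,000×32.5 = 1,588,880; volume = 55,600 L
After evaporation: salt unchanged = 1,588,880; volume = 55,600 − 8,400 = 47,200 L
S = 1,588,880 / 47,200 = 33.6627 g/kg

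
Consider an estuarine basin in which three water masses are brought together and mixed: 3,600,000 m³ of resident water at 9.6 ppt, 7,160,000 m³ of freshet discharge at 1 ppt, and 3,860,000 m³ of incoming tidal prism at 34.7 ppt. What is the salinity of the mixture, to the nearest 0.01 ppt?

12.02 ppt

Salt balance:
salt = 3,600,000×9.6 + 7,160,000×1 + 3,860,000×34.7 = 34,560,000 + 7,160,000 + 133,942,000 = 175,662,000
volume = 3,600,000 + 7,160,000 + 3,860,000 = 14,620,000 m³
S = 175,662,000 / 14,620,000 = 12.0152 ppt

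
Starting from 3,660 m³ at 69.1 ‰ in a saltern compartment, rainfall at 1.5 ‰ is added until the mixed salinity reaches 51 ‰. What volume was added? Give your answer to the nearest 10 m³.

1340 m³

Salt balance: 3,660×69.1 + V×1.5 = (3,660+V)×51
252,906 + 1.5V = 186,660 + 51V
66,246 = 49.5V
V = 1,338.3 m³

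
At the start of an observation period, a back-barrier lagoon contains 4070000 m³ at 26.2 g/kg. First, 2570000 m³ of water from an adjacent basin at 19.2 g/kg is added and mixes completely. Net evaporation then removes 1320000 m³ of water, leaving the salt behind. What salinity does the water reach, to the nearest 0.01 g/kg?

After mixing: salt = 4,070,000×26.2 + 2,570,000×19.2 = 155,978,000; volume = 6,640,000 m³
After evaporation: salt unchanged = 155,978,000; volume = 6,640,000 − 1,320,000 = 5,320,000 m³
S = 155,978,000 / 5,320,000 = 29.3192 g/kg

29.32 g/kg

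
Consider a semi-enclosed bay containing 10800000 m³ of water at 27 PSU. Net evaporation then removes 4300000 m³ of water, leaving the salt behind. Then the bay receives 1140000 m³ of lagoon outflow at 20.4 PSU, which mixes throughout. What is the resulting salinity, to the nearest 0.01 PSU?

41.21 PSU

After evaporation: salt = 10,800,000×27 = 291,600,000; volume = 10,800,000 − 4,300,000 = 6,500,000 m³
After mixing: salt = 291,600,000 + 1,140,000×20.4 = 314,856,000; volume = 6,500,000 + 1,140,000 = 7,640,000 m³
S = 314,856,000 / 7,640,000 = 41.2115 PSU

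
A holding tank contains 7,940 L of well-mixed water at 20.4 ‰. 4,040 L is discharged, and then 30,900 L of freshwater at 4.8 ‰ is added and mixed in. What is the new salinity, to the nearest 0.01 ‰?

6.55 ‰

Remaining after removal: 3,900 L at 20.4 ‰ (salt = 79,560)
After addition: salt = 79,560 + 30,900×4.8 = 227,880; volume = 34,800 L
S = 227,880 / 34,800 = 6.5483 ‰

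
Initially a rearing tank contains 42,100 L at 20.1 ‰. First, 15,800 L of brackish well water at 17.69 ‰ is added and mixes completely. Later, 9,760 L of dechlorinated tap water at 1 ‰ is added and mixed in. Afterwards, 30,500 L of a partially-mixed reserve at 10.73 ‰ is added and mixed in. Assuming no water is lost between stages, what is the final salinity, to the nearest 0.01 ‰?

14.90 ‰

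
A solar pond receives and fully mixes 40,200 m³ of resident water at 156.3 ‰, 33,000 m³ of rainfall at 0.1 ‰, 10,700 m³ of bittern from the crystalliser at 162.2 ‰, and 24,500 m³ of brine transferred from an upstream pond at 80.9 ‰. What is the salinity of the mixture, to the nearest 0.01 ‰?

Weighted by volume,
salt = 40,200×156.3 + 33,000×0.1 + 10,700×162.2 + 24,500×80.9 = 6,283,260 + 3,300 + 1,735,540 + 1,982,050 = 10,004,150
volume = 40,200 + 33,000 + 10,700 + 24,500 = 108,400 m³
S = 10,004,150 / 108,400 = 92.2892 ‰

92.29 ‰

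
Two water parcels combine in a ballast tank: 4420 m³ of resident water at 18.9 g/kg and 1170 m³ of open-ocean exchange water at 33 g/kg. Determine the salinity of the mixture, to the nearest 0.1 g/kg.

Conserving salt mass:
salt = 4,420×18.9 + 1,170×33 = 83,538 + 38,610 = 122,148
volume = 4,420 + 1,170 = 5,590 m³
S = 122,148 / 5,590 = 21.851 g/kg

21.9 g/kg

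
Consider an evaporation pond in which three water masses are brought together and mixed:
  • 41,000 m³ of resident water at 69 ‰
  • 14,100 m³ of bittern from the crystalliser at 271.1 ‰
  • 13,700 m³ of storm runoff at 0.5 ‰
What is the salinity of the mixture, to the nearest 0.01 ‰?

By conservation of dissolved salt,
salt = 41,000×69 + 14,100×271.1 + 13,700×0.5 = 2,829,000 + 3,822,510 + 6,850 = 6,658,360
volume = 41,000 + 14,100 + 13,700 = 68,800 m³
S = 6,658,360 / 68,800 = 96.7785 ‰

96.78 ‰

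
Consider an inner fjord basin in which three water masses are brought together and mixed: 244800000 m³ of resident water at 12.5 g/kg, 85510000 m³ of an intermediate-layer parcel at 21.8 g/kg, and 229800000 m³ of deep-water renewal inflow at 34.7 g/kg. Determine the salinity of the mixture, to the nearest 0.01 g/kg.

23.03 g/kg

By conservation of dissolved salt,
salt = 244,800,000×12.5 + 85,510,000×21.8 + 229,800,000×34.7 = 3,060,000,000 + 1,864,118,000 + 7,974,060,000 = 12,898,178,000
volume = 244,800,000 + 85,510,000 + 229,800,000 = 560,110,000 m³
S = 12,898,178,000 / 560,110,000 = 23.0279 g/kg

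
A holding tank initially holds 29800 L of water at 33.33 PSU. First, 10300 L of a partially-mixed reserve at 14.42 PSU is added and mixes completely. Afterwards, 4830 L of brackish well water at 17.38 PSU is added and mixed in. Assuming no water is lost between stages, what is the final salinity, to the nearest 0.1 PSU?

Salt balance:
Initial salt = 29,800×33.33 = 993,234
After stage 1: salt = 993,234 + 10,300×14.42 = 1,141,760; volume = 40,100 L; S = 28.473 PSU
After stage 2: salt = 1,141,760 + 4,830×17.38 = 1,225,705.4; volume = 44,930 L
S = 1,225,705.4 / 44,930 = 27.2803 PSU

27.3 PSU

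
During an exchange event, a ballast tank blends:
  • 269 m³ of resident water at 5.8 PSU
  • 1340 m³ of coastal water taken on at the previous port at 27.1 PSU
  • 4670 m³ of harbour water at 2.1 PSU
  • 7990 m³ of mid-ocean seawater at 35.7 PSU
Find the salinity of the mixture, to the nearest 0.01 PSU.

23.33 PSU

Mass of salt is conserved:
salt = 269×5.8 + 1,340×27.1 + 4,670×2.1 + 7,990×35.7 = 1,560.2 + 36,314 + 9,807 + 285,243 = 332,924.2
volume = 269 + 1,340 + 4,670 + 7,990 = 14,269 m³
S = 332,924.2 / 14,269 = 23.332 PSU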